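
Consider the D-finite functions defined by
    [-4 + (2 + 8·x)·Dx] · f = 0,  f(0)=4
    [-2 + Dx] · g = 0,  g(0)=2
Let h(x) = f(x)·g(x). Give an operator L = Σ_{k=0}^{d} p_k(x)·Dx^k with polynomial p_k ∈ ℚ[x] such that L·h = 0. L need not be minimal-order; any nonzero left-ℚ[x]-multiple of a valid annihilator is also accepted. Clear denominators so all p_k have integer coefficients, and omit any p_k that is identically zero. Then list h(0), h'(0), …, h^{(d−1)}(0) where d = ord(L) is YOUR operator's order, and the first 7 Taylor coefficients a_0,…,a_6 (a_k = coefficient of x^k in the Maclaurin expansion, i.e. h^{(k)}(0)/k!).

L = (-4 - 8·x) + (1 + 4·x)·Dx  (order 1).
h: a_k = 8, 32, 32, 128/3, -64/3, 1792/15, -15616/45, …
ICs: h(0) = 8.

f: a_k = 4, 8, -8, 16, -40, 112, -336, …
g: a_k = 2, 4, 4, 8/3, 4/3, 8/15, 8/45, …
L₀ := L_f ⊗_s L_g (sym. prod.), ord ≤ 1.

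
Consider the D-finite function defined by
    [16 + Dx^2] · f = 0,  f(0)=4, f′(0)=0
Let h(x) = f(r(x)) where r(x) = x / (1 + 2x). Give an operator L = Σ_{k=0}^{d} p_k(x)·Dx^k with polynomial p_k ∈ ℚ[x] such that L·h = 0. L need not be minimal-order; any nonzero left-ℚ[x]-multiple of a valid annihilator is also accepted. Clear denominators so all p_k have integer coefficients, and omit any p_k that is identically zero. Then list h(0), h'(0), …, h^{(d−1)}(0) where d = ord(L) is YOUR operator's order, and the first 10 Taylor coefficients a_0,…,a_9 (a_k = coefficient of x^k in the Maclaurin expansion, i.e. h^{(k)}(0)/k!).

L = 16 + (4 + 24·x + 48·x^2 + 32·x^3)·Dx + (1 + 8·x + 24·x^2 + 32·x^3 + 16·x^4)·Dx^2  (order 2).
h: a_k = 4, 0, -32, 128, -1024/3, 2048/3, -39424/45, -2048/5, 2410496/315, -10584064/315, …
ICs: h(0) = 4, h′(0) = 0.

f: a_k = 4, 0, -32, 0, 128/3, 0, -1024/45, 0, 2048/315, 0, …
h₀=f(r): pull back L_f along r ⇒ L₀.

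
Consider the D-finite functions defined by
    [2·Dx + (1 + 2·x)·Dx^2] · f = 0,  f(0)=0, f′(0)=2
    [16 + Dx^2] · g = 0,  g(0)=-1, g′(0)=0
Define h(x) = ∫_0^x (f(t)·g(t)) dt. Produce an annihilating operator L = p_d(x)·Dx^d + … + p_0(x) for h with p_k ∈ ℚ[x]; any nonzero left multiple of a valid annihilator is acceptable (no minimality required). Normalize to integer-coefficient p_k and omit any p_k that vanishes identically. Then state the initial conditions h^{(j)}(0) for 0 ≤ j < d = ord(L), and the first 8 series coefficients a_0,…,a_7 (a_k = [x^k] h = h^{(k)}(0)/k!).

f: a_k = 0, 2, -2, 8/3, -4, 32/5, -32/3, 128/7, …
g: a_k = -1, 0, 8, 0, -32/3, 0, 256/45, 0, …
Sym-product of L_f,L_g gives L₀ (≤ ord 4).
h=∫h₀ ⇒ L = L₀·Dx.
L = (2688 + 27648·x + 93184·x^2 + 131072·x^3 + 65536·x^4)·Dx + (896 + 5888·x + 12288·x^2 + 8192·x^3)·Dx^2 + (408 + 3712·x + 11904·x^2 + 16384·x^3 + 8192·x^4)·Dx^3 + (56 + 368·x + 768·x^2 + 512·x^3)·Dx^4 + (15 + 124·x + 380·x^2 + 512·x^3 + 256·x^4)·Dx^5  (order 5).
h: a_k = 0, 0, -1, 2/3, 10/3, -12/5, -16/15, 0, …
ICs: h(0) = 0, h′(0) = 0, h′′(0) = -2, h′′′(0) = 4, h′′′′(0) = 80.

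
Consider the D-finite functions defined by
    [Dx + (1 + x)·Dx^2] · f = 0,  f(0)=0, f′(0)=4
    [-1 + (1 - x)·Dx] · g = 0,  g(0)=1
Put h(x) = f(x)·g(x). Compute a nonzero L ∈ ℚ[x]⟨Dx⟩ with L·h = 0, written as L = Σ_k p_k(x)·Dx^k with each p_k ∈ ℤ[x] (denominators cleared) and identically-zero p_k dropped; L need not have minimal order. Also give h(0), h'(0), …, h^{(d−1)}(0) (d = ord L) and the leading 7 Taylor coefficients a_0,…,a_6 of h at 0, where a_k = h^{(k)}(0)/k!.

L = 1 + (1 + 3·x)·Dx + (-1 + x^2)·Dx^2  (order 2).
h: a_k = 0, 4, 2, 10/3, 7/3, 47/15, 37/15, …
ICs: h(0) = 0, h′(0) = 4.

f: a_k = 0, 4, -2, 4/3, -1, 4/5, -2/3, …
g: a_k = 1, 1, 1, 1, 1, 1, 1, …
h₀=f·g: eliminate ⇒ L₀, order ≤ 2·1.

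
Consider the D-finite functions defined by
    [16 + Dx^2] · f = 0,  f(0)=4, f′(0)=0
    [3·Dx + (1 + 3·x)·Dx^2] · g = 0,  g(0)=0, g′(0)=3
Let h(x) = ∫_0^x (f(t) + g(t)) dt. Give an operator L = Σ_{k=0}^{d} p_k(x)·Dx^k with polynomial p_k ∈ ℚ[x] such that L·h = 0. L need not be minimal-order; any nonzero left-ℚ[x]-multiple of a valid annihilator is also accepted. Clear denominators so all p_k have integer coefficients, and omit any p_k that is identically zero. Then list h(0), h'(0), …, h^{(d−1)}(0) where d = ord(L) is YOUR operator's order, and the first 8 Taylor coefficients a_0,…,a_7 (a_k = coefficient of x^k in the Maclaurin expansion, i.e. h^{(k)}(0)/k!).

L = (1680 + 2304·x + 3456·x^2)·Dx^2 + (272 + 1584·x + 3456·x^2 + 3456·x^3)·Dx^3 + (105 + 144·x + 216·x^2)·Dx^4 + (17 + 99·x + 216·x^2 + 216·x^3)·Dx^5  (order 5).
h: a_k = 0, 4, 3/2, -73/6, 9/4, 269/60, 81/10, -12983/630, …
ICs: h(0) = 0, h′(0) = 4, h′′(0) = 3, h′′′(0) = -73, h′′′′(0) = 54.

f: a_k = 4, 0, -32, 0, 128/3, 0, -1024/45, 0, …
g: a_k = 0, 3, -9/2, 9, -81/4, 243/5, -243/2, 2187/7, …
f+g: L₀ = lclm(L_f,L_g), ord ≤ 2+2.
∫: right-multiply L₀ by Dx.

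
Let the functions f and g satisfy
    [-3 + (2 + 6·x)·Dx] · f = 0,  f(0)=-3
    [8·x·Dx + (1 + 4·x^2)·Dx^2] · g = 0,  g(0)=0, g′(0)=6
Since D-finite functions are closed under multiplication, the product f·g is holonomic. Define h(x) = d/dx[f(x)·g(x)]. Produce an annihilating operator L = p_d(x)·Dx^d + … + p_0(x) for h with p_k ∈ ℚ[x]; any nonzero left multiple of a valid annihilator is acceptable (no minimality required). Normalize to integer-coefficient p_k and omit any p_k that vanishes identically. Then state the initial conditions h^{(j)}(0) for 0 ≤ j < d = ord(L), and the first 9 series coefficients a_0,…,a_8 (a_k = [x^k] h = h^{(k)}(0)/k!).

f: a_k = -3, -9/2, 27/8, -81/16, 1215/128, -5103/256, 45927/1024, -216513/2048, 8444007/32768, …
g: a_k = 0, 6, 0, -8, 0, 96/5, 0, -384/7, 0, …
h₀=f·g: eliminate ⇒ L₀, order ≤ 1·2.
h=h₀': d/dx-closure on L₀ ⇒ L.
L = (15 + 1440·x + 1656·x^2 - 3456·x^3 - 1296·x^4) + (172 + 1188·x + 3552·x^2 + 1152·x^3 - 12096·x^4 - 5184·x^5)·Dx + (36 + 152·x + 36·x^2 - 256·x^3 - 864·x^4 - 3456·x^5 - 1728·x^6)·Dx^2  (order 2).
h: a_k = -18, -54, 531/4, 45/2, -8847/64, -317763/320, 7571871/2560, -11654793/4480, 694093707/114688, …
ICs: h(0) = -18, h′(0) = -54.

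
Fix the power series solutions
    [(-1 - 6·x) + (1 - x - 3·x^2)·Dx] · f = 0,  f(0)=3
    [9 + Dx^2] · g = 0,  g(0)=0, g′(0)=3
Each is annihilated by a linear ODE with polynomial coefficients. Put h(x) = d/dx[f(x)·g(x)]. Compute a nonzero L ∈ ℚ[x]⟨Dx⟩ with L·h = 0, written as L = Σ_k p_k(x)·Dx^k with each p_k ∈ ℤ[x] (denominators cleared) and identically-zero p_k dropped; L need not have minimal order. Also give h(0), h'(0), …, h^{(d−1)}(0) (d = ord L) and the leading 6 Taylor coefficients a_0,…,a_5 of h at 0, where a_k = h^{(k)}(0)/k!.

L = (-15 - 54·x - 135·x^2 + 162·x^3 + 243·x^4) + (6·x + 54·x^2 + 108·x^3)·Dx + (1 - 4·x - 9·x^2 + 18·x^3 + 27·x^4)·Dx^2  (order 2).
h: a_k = 9, 18, 135/2, 198, 4923/8, 32589/20, …
ICs: h(0) = 9, h′(0) = 18.

f: a_k = 3, 3, 12, 21, 57, 120, …
g: a_k = 0, 3, 0, -9/2, 0, 81/40, …
Sym-product of L_f,L_g gives L₀ (≤ ord 2).
Derive L from L₀ (diff closure).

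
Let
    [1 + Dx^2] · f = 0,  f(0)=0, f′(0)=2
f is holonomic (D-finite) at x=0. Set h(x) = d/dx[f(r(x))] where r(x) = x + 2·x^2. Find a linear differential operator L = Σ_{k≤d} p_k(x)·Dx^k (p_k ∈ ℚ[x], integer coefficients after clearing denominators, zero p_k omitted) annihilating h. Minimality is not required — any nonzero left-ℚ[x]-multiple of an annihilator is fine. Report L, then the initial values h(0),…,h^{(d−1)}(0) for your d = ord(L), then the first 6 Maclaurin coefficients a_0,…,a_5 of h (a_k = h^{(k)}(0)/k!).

L = (49 + 16·x + 96·x^2 + 256·x^3 + 256·x^4) + (-12 - 48·x)·Dx + (1 + 8·x + 16·x^2)·Dx^2  (order 2).
h: a_k = 2, 8, -1, -8, -239/12, -15, …
ICs: h(0) = 2, h′(0) = 8.

f: a_k = 0, 2, 0, -1/3, 0, 1/60, …
Change of var in L_f (x↦r) gives L₀.
Differentiate: ansatz ord ≤ ord L₀ ⇒ L.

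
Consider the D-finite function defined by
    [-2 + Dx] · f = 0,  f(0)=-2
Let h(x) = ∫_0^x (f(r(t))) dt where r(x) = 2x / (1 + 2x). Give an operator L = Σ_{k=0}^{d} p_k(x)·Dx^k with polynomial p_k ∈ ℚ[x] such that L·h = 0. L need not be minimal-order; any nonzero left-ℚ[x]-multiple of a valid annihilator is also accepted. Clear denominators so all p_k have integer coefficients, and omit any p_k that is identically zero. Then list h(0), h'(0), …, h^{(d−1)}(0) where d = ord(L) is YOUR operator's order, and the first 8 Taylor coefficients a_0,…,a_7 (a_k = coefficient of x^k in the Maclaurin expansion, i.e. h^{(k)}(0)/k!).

f: a_k = -2, -4, -4, -8/3, -4/3, -8/15, -8/45, -16/315, …
f∘r: x↦r, Dx↦Dx/r' in L_f ⇒ L₀.
h=∫h₀ ⇒ L = L₀·Dx.
L = -4·Dx + (1 + 4·x + 4·x^2)·Dx^2  (order 2).
h: a_k = 0, -2, -4, 0, 8/3, -64/15, 64/15, -512/315, …
ICs: h(0) = 0, h′(0) = -2.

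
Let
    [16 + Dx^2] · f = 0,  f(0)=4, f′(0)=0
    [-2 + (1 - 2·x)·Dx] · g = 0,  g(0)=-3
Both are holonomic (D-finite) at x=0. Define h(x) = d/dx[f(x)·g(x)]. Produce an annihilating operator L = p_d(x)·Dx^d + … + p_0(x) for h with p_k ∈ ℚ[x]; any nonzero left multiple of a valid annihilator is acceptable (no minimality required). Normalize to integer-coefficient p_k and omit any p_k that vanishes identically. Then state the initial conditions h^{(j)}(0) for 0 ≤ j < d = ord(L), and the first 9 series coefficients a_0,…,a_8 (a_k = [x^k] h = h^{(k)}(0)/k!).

L = (8 - 64·x + 64·x^2) + (-4 + 8·x)·Dx + (1 - 4·x + 4·x^2)·Dx^2  (order 2).
h: a_k = -24, 96, 288, 256, 640, 9728/5, 68096/15, 1073152/105, 804864/35, …
ICs: h(0) = -24, h′(0) = 96.

f: a_k = 4, 0, -32, 0, 128/3, 0, -1024/45, 0, 2048/315, …
g: a_k = -3, -6, -12, -24, -48, -96, -192, -384, -768, …
Product ⇒ symmetric product L₀, ord ≤ 2.
h₀' ⇒ L via d/dx closure of L₀.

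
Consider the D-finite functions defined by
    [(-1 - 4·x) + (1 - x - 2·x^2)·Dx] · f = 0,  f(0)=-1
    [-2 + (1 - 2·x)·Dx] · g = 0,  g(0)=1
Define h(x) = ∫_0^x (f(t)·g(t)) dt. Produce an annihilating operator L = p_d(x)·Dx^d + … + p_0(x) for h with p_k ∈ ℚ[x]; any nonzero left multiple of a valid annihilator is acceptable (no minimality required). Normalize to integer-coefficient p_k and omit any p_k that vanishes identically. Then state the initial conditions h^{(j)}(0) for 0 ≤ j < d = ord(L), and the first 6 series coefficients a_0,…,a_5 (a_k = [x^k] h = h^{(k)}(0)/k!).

f: a_k = -1, -1, -3, -5, -11, -21, …
g: a_k = 1, 2, 4, 8, 16, 32, …
Product ⇒ symmetric product L₀, ord ≤ 1.
h=∫₀ˣh₀: take L = L₀·Dx.
L = (3 + 6·x)·Dx + (-1 + x + 2·x^2)·Dx^2  (order 2).
h: a_k = 0, -1, -3/2, -3, -23/4, -57/5, …
ICs: h(0) = 0, h′(0) = -1.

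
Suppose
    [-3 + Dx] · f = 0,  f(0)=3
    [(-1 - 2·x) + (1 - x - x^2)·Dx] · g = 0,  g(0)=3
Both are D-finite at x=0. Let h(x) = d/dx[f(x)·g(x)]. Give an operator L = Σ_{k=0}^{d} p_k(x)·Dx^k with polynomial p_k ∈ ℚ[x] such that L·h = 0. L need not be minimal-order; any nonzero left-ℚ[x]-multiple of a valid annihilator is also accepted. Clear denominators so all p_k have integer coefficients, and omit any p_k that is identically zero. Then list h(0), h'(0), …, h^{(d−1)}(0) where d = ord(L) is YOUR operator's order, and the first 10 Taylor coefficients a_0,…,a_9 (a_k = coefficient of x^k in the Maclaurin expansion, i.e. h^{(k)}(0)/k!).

f: a_k = 3, 9, 27/2, 27/2, 81/8, 243/40, 243/80, 729/560, 2187/4480, 729/4480, …
g: a_k = 3, 3, 6, 9, 15, 24, 39, 63, 102, 165, …
Product ⇒ symmetric product L₀, ord ≤ 1.
h=h₀': d/dx-closure on L₀ ⇒ L.
L = (19 - 6·x - 21·x^2 + 6·x^3 + 9·x^4) + (-4 + 5·x + 6·x^2 - 4·x^3 - 3·x^4)·Dx  (order 1).
h: a_k = 36, 171, 486, 2223/2, 4581/2, 178821/40, 168993/20, 8752329/560, 31865157/1120, 229152771/4480, …
ICs: h(0) = 36.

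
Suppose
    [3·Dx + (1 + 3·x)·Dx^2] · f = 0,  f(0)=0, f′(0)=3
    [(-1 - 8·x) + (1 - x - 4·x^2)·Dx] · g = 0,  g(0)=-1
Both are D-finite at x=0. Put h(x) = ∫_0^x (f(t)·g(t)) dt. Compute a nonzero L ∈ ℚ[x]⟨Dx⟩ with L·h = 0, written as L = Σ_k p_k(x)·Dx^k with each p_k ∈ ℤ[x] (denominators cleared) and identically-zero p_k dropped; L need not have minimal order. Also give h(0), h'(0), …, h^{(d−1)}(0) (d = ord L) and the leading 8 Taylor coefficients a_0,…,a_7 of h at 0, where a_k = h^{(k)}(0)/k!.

f: a_k = 0, 3, -9/2, 9, -81/4, 243/5, -243/2, 2187/7, …
g: a_k = -1, -1, -5, -9, -29, -65, -181, -441, …
Sym-product of L_f,L_g gives L₀ (≤ ord 2).
Integrate: L := L₀·Dx.
L = (11 + 48·x)·Dx + (-1 + 25·x + 60·x^2)·Dx^2 + (-1 - 2·x + 7·x^2 + 12·x^3)·Dx^3  (order 3).
h: a_k = 0, 0, -3/2, 1/2, -39/8, 27/20, -799/40, 573/140, …
ICs: h(0) = 0, h′(0) = 0, h′′(0) = -3.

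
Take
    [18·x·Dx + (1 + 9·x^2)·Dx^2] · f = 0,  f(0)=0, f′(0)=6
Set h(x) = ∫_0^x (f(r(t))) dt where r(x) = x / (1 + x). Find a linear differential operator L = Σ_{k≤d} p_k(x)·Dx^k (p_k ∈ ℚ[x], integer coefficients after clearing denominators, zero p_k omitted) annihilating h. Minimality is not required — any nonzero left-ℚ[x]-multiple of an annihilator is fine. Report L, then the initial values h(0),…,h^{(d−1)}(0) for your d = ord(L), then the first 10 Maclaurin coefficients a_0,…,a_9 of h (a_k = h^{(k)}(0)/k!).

L = (2 + 20·x)·Dx^2 + (1 + 2·x + 10·x^2)·Dx^3  (order 3).
h: a_k = 0, 0, 3, -2, -3, 48/5, -4/5, -312/7, 498/7, 448/3, …
ICs: h(0) = 0, h′(0) = 0, h′′(0) = 6.

f: a_k = 0, 6, 0, -18, 0, 486/5, 0, -4374/7, 0, 4374, …
Change of var in L_f (x↦r) gives L₀.
h=∫₀ˣh₀: take L = L₀·Dx.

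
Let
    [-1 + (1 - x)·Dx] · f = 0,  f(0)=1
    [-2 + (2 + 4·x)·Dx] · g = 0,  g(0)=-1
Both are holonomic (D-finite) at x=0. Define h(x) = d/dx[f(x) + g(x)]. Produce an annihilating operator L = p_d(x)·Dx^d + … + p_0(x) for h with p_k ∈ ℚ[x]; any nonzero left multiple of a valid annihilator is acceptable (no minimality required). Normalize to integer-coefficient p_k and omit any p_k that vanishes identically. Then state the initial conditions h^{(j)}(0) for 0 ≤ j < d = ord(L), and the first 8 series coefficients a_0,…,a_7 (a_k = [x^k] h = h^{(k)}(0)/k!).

L = (-4 - 2·x) + (-1 - 10·x - 7·x^2)·Dx + (1 + 2·x - x^2 - 2·x^3)·Dx^2  (order 2).
h: a_k = 0, 3, 3/2, 13/2, 5/8, 111/8, -119/16, 557/16, …
ICs: h(0) = 0, h′(0) = 3.

f: a_k = 1, 1, 1, 1, 1, 1, 1, 1, …
g: a_k = -1, -1, 1/2, -1/2, 5/8, -7/8, 21/16, -33/16, …
Sum ⇒ L₀ = lclm(L_f,L_g) in ℚ(x)⟨Dx⟩.
h₀' ⇒ L via d/dx closure of L₀.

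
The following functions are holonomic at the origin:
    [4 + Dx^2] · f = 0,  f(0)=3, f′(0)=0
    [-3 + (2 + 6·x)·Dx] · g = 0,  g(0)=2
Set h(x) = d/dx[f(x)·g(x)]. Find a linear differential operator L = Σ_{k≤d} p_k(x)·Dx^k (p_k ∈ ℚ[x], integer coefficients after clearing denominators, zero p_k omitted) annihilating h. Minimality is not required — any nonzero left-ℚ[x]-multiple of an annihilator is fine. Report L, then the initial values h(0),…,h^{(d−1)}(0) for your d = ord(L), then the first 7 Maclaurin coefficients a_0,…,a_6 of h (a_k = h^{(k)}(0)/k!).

L = (1453 + 11712·x + 26784·x^2 + 27648·x^3 + 20736·x^4) + (132 - 756·x - 5184·x^2 - 5184·x^3)·Dx + (172 + 1416·x + 4428·x^2 + 6912·x^3 + 5184·x^4)·Dx^2  (order 2).
h: a_k = 9, -75/2, -189/8, -95/16, 16395/128, -435961/1280, 4933523/5120, …
ICs: h(0) = 9, h′(0) = -75/2.

f: a_k = 3, 0, -6, 0, 2, 0, -4/15, …
g: a_k = 2, 3, -9/4, 27/8, -405/64, 1701/128, -15309/512, …
L₀ := L_f ⊗_s L_g (sym. prod.), ord ≤ 2.
Derive L from L₀ (diff closure).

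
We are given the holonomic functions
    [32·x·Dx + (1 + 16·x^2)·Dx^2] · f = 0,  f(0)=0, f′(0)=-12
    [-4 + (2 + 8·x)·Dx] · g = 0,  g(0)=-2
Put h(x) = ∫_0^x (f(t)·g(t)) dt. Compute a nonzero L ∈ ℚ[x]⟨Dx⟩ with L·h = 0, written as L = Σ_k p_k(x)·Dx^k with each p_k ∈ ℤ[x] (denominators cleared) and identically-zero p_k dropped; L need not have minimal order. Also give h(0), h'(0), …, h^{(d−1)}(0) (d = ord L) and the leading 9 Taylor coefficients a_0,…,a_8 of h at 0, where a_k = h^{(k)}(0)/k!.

f: a_k = 0, -12, 0, 64, 0, -3072/5, 0, 49152/7, 0, …
g: a_k = -2, -4, 4, -8, 20, -56, 168, -528, 1716, …
f·g: L₀ = L_f ⊗_s L_g, ord ≤ 2·1.
∫: right-multiply L₀ by Dx.
L = (12 - 64·x - 64·x^2)·Dx + (-4 + 16·x + 192·x^2 + 256·x^3)·Dx^2 + (1 + 8·x + 32·x^2 + 128·x^3 + 256·x^4)·Dx^3  (order 3).
h: a_k = 0, 0, 12, 16, -44, -32, 3112/15, 13088/35, -75412/35, …
ICs: h(0) = 0, h′(0) = 0, h′′(0) = 24.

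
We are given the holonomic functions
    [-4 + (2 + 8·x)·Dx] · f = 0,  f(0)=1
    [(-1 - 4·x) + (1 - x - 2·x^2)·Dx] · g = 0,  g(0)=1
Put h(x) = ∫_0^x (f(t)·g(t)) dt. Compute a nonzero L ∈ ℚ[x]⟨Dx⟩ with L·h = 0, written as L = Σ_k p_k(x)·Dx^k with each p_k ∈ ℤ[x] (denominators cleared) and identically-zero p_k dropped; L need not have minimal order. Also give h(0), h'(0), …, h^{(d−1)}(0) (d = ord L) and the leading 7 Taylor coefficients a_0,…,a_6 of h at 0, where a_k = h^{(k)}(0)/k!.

L = (3 + 6·x + 12·x^2)·Dx + (-1 - 3·x + 6·x^2 + 8·x^3)·Dx^2  (order 2).
h: a_k = 0, 1, 3/2, 1, 13/4, 9/5, 21/2, …
ICs: h(0) = 0, h′(0) = 1.

f: a_k = 1, 2, -2, 4, -10, 28, -84, …
g: a_k = 1, 1, 3, 5, 11, 21, 43, …
f·g: L₀ = L_f ⊗_s L_g, ord ≤ 1·1.
h=∫h₀ ⇒ L = L₀·Dx.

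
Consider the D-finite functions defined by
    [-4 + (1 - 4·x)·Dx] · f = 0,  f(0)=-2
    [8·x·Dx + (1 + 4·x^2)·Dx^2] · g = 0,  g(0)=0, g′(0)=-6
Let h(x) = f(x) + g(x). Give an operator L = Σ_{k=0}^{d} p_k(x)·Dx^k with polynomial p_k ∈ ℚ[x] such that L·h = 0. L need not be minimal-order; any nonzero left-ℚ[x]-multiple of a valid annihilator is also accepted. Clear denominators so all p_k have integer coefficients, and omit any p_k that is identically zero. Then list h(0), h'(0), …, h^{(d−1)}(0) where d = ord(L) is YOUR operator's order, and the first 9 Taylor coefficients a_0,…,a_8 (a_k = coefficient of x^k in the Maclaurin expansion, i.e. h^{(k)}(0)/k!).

L = (-8 + 128·x + 96·x^2)·Dx + (13 - 8·x + 100·x^2 + 96·x^3)·Dx^2 + (-1 + 3·x + 12·x^3 + 16·x^4)·Dx^3  (order 3).
h: a_k = -2, -14, -32, -120, -512, -10336/5, -8192, -228992/7, -131072, …
ICs: h(0) = -2, h′(0) = -14, h′′(0) = -64.

f: a_k = -2, -8, -32, -128, -512, -2048, -8192, -32768, -131072, …
g: a_k = 0, -6, 0, 8, 0, -96/5, 0, 384/7, 0, …
L₀ := lclm(L_f,L_g); ord L₀ ≤ 1+2.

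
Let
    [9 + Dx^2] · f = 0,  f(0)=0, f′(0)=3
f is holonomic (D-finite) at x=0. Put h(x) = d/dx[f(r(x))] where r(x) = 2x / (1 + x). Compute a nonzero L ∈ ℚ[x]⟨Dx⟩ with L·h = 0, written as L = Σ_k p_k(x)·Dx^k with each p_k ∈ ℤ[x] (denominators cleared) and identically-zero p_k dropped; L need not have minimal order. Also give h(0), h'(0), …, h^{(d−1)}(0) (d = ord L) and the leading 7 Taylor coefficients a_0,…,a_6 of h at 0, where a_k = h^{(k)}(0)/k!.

L = (42 + 12·x + 6·x^2) + (6 + 18·x + 18·x^2 + 6·x^3)·Dx + (1 + 4·x + 6·x^2 + 4·x^3 + x^4)·Dx^2  (order 2).
h: a_k = 6, -12, -90, 408, -726, 180, 13386/5, …
ICs: h(0) = 6, h′(0) = -12.

f: a_k = 0, 3, 0, -9/2, 0, 81/40, 0, …
h₀=f(r): pull back L_f along r ⇒ L₀.
Differentiate: ansatz ord ≤ ord L₀ ⇒ L.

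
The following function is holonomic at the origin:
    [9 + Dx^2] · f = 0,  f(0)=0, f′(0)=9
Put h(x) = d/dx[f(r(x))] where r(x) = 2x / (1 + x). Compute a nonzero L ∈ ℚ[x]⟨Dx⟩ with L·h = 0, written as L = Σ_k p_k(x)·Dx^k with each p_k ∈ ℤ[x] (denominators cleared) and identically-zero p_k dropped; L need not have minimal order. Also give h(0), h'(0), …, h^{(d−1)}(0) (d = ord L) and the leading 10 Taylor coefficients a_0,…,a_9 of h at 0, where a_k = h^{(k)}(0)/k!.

f: a_k = 0, 9, 0, -27/2, 0, 243/40, 0, -729/560, 0, 729/4480, …
Change of var in L_f (x↦r) gives L₀.
Derive L from L₀ (diff closure).
L = (42 + 12·x + 6·x^2) + (6 + 18·x + 18·x^2 + 6·x^3)·Dx + (1 + 4·x + 6·x^2 + 4·x^3 + x^4)·Dx^2  (order 2).
h: a_k = 18, -36, -270, 1224, -2178, 540, 40158/5, -135504/5, 379242/7, -516420/7, …
ICs: h(0) = 18, h′(0) = -36.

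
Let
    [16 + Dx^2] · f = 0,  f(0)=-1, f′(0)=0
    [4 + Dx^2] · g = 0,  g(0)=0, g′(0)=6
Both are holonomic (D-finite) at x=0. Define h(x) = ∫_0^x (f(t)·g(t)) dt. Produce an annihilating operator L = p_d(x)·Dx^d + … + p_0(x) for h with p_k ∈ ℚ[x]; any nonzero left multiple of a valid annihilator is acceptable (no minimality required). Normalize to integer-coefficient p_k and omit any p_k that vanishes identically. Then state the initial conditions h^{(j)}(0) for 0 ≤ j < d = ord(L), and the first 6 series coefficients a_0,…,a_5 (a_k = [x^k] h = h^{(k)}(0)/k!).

f: a_k = -1, 0, 8, 0, -32/3, 0, …
g: a_k = 0, 6, 0, -4, 0, 4/5, …
Product ⇒ symmetric product L₀, ord ≤ 4.
h=∫h₀ ⇒ L = L₀·Dx.
L = 144·Dx + 40·Dx^3 + Dx^5  (order 5).
h: a_k = 0, 0, -3, 0, 13, 0, …
ICs: h(0) = 0, h′(0) = 0, h′′(0) = -6, h′′′(0) = 0, h′′′′(0) = 312.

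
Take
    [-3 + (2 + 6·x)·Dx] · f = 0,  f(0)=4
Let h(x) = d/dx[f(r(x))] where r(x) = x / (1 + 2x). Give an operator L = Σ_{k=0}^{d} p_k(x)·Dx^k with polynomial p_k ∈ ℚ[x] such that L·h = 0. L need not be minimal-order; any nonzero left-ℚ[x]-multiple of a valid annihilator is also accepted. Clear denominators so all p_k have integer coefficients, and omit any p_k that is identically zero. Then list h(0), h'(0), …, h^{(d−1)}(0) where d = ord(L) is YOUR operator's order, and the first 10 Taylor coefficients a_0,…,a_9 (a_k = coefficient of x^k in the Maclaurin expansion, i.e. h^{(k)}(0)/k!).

L = (-11 - 40·x) + (-2 - 14·x - 20·x^2)·Dx  (order 1).
h: a_k = 6, -33, 585/4, -4965/8, 169545/64, -1477503/128, 26328981/512, -239121645/1024, 17638985385/16384, -164547207195/32768, …
ICs: h(0) = 6.

f: a_k = 4, 6, -9/2, 27/4, -405/32, 1701/64, -15309/256, 72171/512, -2814669/8192, 14073345/16384, …
h₀=f(r): pull back L_f along r ⇒ L₀.
Derive L from L₀ (diff closure).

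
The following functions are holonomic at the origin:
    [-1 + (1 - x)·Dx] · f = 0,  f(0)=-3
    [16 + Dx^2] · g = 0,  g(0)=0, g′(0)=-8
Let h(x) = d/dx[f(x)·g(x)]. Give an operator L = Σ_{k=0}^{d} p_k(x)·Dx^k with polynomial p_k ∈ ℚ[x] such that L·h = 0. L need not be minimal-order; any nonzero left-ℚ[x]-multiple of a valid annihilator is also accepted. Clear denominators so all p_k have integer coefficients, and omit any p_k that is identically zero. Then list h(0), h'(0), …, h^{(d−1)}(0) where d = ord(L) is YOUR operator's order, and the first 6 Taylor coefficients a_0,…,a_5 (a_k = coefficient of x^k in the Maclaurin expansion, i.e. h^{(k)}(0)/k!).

f: a_k = -3, -3, -3, -3, -3, -3, …
g: a_k = 0, -8, 0, 64/3, 0, -256/15, …
Sym-product of L_f,L_g gives L₀ (≤ ord 2).
Derive L from L₀ (diff closure).
L = (14 - 32·x + 16·x^2) + (-2 + 2·x)·Dx + (1 - 2·x + x^2)·Dx^2  (order 2).
h: a_k = 24, 48, -120, -160, 56, 336/5, …
ICs: h(0) = 24, h′(0) = 48.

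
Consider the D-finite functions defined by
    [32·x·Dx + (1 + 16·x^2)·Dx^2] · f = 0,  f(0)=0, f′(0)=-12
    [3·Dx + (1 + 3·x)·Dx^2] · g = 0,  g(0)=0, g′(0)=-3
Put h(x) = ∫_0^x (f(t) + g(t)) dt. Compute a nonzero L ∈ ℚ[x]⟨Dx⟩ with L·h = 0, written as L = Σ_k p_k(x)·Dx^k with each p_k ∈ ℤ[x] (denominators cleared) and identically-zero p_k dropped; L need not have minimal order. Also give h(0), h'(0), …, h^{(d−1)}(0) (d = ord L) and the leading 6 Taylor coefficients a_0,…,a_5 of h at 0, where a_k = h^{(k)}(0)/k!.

f: a_k = 0, -12, 0, 64, 0, -3072/5, …
g: a_k = 0, -3, 9/2, -9, 81/4, -243/5, …
Weyl lclm of L_f,L_g ⇒ L₀ (ord ≤ 4).
Integrate: L := L₀·Dx.
L = (-96 - 864·x + 4608·x^2 + 4608·x^3)·Dx^2 + (-50 - 192·x + 672·x^2 + 9216·x^3 + 9216·x^4)·Dx^3 + (-3 + 23·x + 96·x^2 + 512·x^3 + 2304·x^4 + 2304·x^5)·Dx^4  (order 4).
h: a_k = 0, 0, -15/2, 3/2, 55/4, 81/20, …
ICs: h(0) = 0, h′(0) = 0, h′′(0) = -15, h′′′(0) = 9.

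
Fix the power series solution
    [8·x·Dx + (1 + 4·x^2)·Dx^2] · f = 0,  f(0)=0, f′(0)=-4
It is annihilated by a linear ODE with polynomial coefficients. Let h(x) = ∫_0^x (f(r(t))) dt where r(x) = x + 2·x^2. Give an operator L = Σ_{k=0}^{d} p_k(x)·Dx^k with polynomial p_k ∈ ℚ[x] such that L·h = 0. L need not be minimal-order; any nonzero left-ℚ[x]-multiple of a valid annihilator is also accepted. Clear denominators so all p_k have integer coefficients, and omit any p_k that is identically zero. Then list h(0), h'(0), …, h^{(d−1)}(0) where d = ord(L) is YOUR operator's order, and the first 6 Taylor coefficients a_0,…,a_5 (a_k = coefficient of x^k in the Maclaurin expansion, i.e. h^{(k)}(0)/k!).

f: a_k = 0, -4, 0, 16/3, 0, -64/5, …
L₀ from L_f via x↦r, Dx↦r'^{-1}Dx.
h=∫₀ˣh₀: take L = L₀·Dx.
L = (-4 + 8·x + 64·x^2 + 192·x^3 + 192·x^4)·Dx^2 + (1 + 4·x + 4·x^2 + 32·x^3 + 80·x^4 + 64·x^5)·Dx^3  (order 3).
h: a_k = 0, 0, -2, -8/3, 4/3, 32/5, …
ICs: h(0) = 0, h′(0) = 0, h′′(0) = -4.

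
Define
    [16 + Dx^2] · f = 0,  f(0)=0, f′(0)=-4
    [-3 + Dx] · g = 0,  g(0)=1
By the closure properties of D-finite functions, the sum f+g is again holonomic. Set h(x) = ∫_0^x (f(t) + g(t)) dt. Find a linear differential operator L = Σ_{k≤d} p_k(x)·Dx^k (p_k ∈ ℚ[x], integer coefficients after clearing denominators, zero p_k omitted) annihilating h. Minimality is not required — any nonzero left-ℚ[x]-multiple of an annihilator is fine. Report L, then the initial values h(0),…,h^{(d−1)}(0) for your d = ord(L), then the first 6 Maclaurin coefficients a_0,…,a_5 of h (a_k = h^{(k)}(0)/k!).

L = -48·Dx + 16·Dx^2 - 3·Dx^3 + Dx^4  (order 4).
h: a_k = 0, 1, -1/2, 3/2, 91/24, 27/40, …
ICs: h(0) = 0, h′(0) = 1, h′′(0) = -1, h′′′(0) = 9.

f: a_k = 0, -4, 0, 32/3, 0, -128/15, …
g: a_k = 1, 3, 9/2, 9/2, 27/8, 81/40, …
f+g: L₀ = lclm(L_f,L_g), ord ≤ 2+1.
h=∫₀ˣh₀: take L = L₀·Dx.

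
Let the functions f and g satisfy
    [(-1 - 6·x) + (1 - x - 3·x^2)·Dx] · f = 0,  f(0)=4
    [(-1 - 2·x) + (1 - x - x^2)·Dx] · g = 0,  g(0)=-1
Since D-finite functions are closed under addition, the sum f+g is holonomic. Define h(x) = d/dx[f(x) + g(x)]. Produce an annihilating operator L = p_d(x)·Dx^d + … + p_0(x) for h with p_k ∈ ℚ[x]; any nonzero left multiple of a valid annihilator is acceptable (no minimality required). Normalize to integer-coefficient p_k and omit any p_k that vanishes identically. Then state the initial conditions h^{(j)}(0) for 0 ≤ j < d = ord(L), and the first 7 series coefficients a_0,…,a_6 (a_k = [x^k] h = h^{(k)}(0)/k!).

f: a_k = 4, 4, 16, 28, 76, 160, 388, …
g: a_k = -1, -1, -2, -3, -5, -8, -13, …
f+g: L₀ = lclm(L_f,L_g), ord ≤ 1+1.
h=h₀': d/dx-closure on L₀ ⇒ L.
L = (-6 - 168·x - 180·x^2 - 600·x^3 - 930·x^4 - 792·x^5 + 324·x^6) + (6 + 42·x + 48·x^2 + 72·x^3 - 138·x^4 - 894·x^5 - 360·x^6 + 216·x^7)·Dx + (-1 + 2·x - 9·x^2 + 82·x^4 - 6·x^5 - 143·x^6 - 24·x^7 + 27·x^8)·Dx^2  (order 2).
h: a_k = 3, 28, 75, 284, 760, 2250, 5929, …
ICs: h(0) = 3, h′(0) = 28.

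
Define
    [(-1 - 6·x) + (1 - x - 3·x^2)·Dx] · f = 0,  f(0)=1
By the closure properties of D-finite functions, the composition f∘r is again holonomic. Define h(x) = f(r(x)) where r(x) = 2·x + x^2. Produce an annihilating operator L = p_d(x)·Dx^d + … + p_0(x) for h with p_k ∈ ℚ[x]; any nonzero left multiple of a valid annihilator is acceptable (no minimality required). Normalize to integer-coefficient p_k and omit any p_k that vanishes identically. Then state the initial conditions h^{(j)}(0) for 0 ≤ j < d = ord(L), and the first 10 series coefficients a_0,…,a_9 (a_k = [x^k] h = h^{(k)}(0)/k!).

L = (2 + 26·x + 36·x^2 + 12·x^3) + (-1 + 2·x + 13·x^2 + 12·x^3 + 3·x^4)·Dx  (order 1).
h: a_k = 1, 2, 17, 72, 392, 1930, 9871, 49752, 252163, 1275344, …
ICs: h(0) = 1.

f: a_k = 1, 1, 4, 7, 19, 40, 97, 217, 508, 1159, …
f∘r: x↦r, Dx↦Dx/r' in L_f ⇒ L₀.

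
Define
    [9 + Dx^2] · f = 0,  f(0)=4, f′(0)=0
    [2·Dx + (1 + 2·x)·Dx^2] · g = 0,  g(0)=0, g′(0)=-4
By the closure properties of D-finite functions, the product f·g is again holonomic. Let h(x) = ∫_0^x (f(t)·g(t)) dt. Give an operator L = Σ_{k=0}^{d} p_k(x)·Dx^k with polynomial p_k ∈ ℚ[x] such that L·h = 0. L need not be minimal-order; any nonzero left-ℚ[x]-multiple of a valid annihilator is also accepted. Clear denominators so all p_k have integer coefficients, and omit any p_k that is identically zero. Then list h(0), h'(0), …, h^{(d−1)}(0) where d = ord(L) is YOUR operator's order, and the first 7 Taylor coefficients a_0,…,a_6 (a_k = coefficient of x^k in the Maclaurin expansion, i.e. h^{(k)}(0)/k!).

L = (63 + 1053·x + 3969·x^2 + 5832·x^3 + 2916·x^4)·Dx + (63 + 450·x + 972·x^2 + 648·x^3)·Dx^2 + (25 + 270·x + 918·x^2 + 1296·x^3 + 648·x^4)·Dx^3 + (7 + 50·x + 108·x^2 + 72·x^3)·Dx^4 + (2 + 17·x + 53·x^2 + 72·x^3 + 36·x^4)·Dx^5  (order 5).
h: a_k = 0, 0, -8, 16/3, 38/3, -8, -23/15, …
ICs: h(0) = 0, h′(0) = 0, h′′(0) = -16, h′′′(0) = 32, h′′′′(0) = 304.

f: a_k = 4, 0, -18, 0, 27/2, 0, -81/20, …
g: a_k = 0, -4, 4, -16/3, 8, -64/5, 64/3, …
h₀=f·g: eliminate ⇒ L₀, order ≤ 2·2.
h=∫₀ˣh₀: take L = L₀·Dx.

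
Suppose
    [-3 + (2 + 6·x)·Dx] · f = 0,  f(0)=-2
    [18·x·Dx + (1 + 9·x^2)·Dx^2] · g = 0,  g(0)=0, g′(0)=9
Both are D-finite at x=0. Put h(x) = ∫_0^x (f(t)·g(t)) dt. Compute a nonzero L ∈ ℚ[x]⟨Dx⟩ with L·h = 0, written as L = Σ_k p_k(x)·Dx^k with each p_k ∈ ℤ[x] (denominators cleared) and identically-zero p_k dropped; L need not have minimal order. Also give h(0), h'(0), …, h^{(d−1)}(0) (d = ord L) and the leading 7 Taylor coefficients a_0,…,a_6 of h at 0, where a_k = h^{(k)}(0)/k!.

f: a_k = -2, -3, 9/4, -27/8, 405/64, -1701/128, 15309/512, …
g: a_k = 0, 9, 0, -27, 0, 729/5, 0, …
Product ⇒ symmetric product L₀, ord ≤ 2.
h=∫h₀ ⇒ L = L₀·Dx.
L = (27 - 108·x - 81·x^2)·Dx + (-12 + 36·x + 324·x^2 + 324·x^3)·Dx^2 + (4 + 24·x + 72·x^2 + 216·x^3 + 324·x^4)·Dx^3  (order 3).
h: a_k = 0, 0, -9, -9, 297/16, 81/8, -31509/640, …
ICs: h(0) = 0, h′(0) = 0, h′′(0) = -18.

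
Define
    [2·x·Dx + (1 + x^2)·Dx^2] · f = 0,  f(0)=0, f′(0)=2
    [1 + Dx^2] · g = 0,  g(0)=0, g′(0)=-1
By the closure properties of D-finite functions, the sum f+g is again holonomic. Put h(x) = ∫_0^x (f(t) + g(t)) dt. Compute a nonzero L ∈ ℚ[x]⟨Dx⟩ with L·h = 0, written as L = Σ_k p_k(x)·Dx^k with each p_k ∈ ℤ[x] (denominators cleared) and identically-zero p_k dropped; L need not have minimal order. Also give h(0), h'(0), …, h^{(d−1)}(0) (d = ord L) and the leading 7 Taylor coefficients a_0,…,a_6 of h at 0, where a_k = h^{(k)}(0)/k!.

f: a_k = 0, 2, 0, -2/3, 0, 2/5, 0, …
g: a_k = 0, -1, 0, 1/6, 0, -1/120, 0, …
L₀ := lclm(L_f,L_g); ord L₀ ≤ 2+2.
h=∫h₀ ⇒ L = L₀·Dx.
L = (-22·x + 28·x^3 + 2·x^5)·Dx^2 + (-1 + 7·x^2 + 9·x^4 + x^6)·Dx^3 + (-22·x + 28·x^3 + 2·x^5)·Dx^4 + (-1 + 7·x^2 + 9·x^4 + x^6)·Dx^5  (order 5).
h: a_k = 0, 0, 1/2, 0, -1/8, 0, 47/720, …
ICs: h(0) = 0, h′(0) = 0, h′′(0) = 1, h′′′(0) = 0, h′′′′(0) = -3.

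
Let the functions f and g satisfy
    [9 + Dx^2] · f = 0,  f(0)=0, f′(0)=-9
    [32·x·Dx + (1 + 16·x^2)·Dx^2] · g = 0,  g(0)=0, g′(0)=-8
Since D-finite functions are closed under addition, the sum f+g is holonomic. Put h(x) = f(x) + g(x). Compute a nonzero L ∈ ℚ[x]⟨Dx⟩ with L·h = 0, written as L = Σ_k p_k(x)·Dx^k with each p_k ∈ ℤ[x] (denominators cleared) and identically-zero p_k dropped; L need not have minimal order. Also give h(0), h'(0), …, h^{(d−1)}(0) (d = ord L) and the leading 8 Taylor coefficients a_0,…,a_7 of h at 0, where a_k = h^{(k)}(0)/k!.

L = (-52704·x + 967680·x^3 + 663552·x^5)·Dx + (-207 + 13104·x^2 + 283392·x^4 + 331776·x^6)·Dx^2 + (-5856·x + 107520·x^3 + 73728·x^5)·Dx^3 + (-23 + 1456·x^2 + 31488·x^4 + 36864·x^6)·Dx^4  (order 4).
h: a_k = 0, -17, 0, 337/6, 0, -16627/40, 0, 2622169/560, …
ICs: h(0) = 0, h′(0) = -17, h′′(0) = 0, h′′′(0) = 337.

f: a_k = 0, -9, 0, 27/2, 0, -243/40, 0, 729/560, …
g: a_k = 0, -8, 0, 128/3, 0, -2048/5, 0, 32768/7, …
L₀ := lclm(L_f,L_g); ord L₀ ≤ 2+2.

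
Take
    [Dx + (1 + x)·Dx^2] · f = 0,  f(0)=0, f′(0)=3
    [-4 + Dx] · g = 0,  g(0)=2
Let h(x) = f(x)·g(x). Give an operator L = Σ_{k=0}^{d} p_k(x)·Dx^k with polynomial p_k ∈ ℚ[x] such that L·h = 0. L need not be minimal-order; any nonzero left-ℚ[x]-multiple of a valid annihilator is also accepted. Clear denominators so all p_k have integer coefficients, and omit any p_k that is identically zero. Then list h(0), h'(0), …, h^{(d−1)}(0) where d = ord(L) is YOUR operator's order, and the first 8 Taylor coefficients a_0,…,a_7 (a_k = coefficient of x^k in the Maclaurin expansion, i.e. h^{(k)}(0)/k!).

L = (12 + 16·x) + (-7 - 8·x)·Dx + (1 + x)·Dx^2  (order 2).
h: a_k = 0, 6, 21, 38, 93/2, 216/5, 97/3, 2134/105, …
ICs: h(0) = 0, h′(0) = 6.

f: a_k = 0, 3, -3/2, 1, -3/4, 3/5, -1/2, 3/7, …
g: a_k = 2, 8, 16, 64/3, 64/3, 256/15, 512/45, 2048/315, …
L₀ := L_f ⊗_s L_g (sym. prod.), ord ≤ 2.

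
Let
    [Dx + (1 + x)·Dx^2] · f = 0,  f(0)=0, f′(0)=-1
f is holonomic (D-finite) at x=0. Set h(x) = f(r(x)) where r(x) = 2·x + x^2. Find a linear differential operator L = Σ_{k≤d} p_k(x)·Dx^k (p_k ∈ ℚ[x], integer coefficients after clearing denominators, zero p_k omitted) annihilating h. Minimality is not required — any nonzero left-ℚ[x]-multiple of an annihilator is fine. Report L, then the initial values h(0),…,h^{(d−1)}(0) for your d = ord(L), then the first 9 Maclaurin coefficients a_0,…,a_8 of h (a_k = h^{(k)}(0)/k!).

L = Dx + (1 + x)·Dx^2  (order 2).
h: a_k = 0, -2, 1, -2/3, 1/2, -2/5, 1/3, -2/7, 1/4, …
ICs: h(0) = 0, h′(0) = -2.

f: a_k = 0, -1, 1/2, -1/3, 1/4, -1/5, 1/6, -1/7, 1/8, …
h₀=f(r): pull back L_f along r ⇒ L₀.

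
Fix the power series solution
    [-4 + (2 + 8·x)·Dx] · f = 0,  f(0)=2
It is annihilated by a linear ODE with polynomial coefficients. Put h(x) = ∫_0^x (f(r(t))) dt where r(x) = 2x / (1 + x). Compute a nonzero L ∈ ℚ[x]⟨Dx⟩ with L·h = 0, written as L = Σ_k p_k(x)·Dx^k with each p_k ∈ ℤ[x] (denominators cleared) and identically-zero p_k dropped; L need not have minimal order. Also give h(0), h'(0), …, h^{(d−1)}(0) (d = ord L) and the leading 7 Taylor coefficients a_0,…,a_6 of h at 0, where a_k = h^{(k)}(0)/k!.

f: a_k = 2, 4, -4, 8, -20, 56, -168, …
h₀=f(r): pull back L_f along r ⇒ L₀.
Integrate: L := L₀·Dx.
L = -4·Dx + (1 + 10·x + 9·x^2)·Dx^2  (order 2).
h: a_k = 0, 2, 4, -8, 26, -568/5, 588, …
ICs: h(0) = 0, h′(0) = 2.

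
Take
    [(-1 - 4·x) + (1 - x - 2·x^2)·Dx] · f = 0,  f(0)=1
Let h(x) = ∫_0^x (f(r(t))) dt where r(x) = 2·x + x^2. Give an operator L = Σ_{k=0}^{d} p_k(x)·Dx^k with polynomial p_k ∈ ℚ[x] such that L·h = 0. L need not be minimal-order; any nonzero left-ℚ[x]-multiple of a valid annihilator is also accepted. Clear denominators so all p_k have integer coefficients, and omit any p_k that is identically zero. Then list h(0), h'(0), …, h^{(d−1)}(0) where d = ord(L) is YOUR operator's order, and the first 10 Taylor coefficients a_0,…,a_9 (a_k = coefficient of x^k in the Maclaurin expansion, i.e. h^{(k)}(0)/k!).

f: a_k = 1, 1, 3, 5, 11, 21, 43, 85, 171, 341, …
h₀=f(r): pull back L_f along r ⇒ L₀.
∫: right-multiply L₀ by Dx.
L = (2 + 16·x + 8·x^2)·Dx + (-1 + 3·x + 6·x^2 + 2·x^3)·Dx^2  (order 2).
h: a_k = 0, 1, 1, 13/3, 13, 239/5, 527/3, 4701/7, 2613, 31009/3, …
ICs: h(0) = 0, h′(0) = 1.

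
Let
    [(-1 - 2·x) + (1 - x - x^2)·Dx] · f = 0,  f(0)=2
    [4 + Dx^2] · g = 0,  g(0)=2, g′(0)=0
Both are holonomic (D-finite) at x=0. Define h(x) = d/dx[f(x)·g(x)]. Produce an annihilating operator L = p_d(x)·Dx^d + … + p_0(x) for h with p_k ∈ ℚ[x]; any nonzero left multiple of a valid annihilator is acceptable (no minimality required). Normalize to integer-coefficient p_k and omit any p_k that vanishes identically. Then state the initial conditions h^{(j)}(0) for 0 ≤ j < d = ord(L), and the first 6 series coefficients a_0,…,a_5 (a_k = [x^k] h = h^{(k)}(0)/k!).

f: a_k = 2, 2, 4, 6, 10, 16, …
g: a_k = 2, 0, -4, 0, 4/3, 0, …
Product ⇒ symmetric product L₀, ord ≤ 2.
Derive L from L₀ (diff closure).
L = (-6 - 16·x - 8·x^2 + 16·x^3 + 8·x^4) + (-1 + 2·x + 12·x^2 + 8·x^3)·Dx + (1 - 3·x - x^2 + 4·x^3 + 2·x^4)·Dx^2  (order 2).
h: a_k = 4, 0, 12, 80/3, 160/3, 1528/15, …
ICs: h(0) = 4, h′(0) = 0.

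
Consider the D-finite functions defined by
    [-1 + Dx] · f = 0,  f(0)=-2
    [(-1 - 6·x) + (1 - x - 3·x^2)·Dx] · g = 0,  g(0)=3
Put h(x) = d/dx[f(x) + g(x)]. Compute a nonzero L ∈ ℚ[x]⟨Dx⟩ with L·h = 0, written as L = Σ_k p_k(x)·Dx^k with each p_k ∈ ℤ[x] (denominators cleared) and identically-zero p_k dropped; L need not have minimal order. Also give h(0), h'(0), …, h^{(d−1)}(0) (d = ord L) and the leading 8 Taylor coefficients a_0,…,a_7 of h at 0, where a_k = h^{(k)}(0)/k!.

L = (34 + 278·x + 312·x^2 + 756·x^3 + 162·x^4) + (-41 - 284·x - 341·x^2 - 672·x^3 + 45·x^4 + 54·x^5)·Dx + (7 + 6·x + 29·x^2 - 84·x^3 - 207·x^4 - 54·x^5)·Dx^2  (order 2).
h: a_k = 1, 22, 62, 683/3, 7199/12, 104759/60, 1640519/360, 30723839/2520, …
ICs: h(0) = 1, h′(0) = 22.

f: a_k = -2, -2, -1, -1/3, -1/12, -1/60, -1/360, -1/2520, …
g: a_k = 3, 3, 12, 21, 57, 120, 291, 651, …
f+g: L₀ = lclm(L_f,L_g), ord ≤ 1+1.
Differentiate: ansatz ord ≤ ord L₀ ⇒ L.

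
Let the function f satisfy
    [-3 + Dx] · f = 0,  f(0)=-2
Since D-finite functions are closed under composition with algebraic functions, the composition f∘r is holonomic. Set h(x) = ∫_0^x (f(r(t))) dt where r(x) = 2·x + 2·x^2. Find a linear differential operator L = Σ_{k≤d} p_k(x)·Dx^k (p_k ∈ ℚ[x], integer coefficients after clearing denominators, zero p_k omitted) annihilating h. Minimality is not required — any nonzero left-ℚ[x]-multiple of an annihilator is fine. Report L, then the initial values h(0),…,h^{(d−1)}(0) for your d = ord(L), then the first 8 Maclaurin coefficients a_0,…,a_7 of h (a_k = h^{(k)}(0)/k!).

f: a_k = -2, -6, -9, -9, -27/4, -81/20, -81/40, -243/280, …
h₀=f(r): pull back L_f along r ⇒ L₀.
∫: right-multiply L₀ by Dx.
L = (-6 - 12·x)·Dx + Dx^2  (order 2).
h: a_k = 0, -2, -6, -16, -36, -72, -648/5, -7488/35, …
ICs: h(0) = 0, h′(0) = -2.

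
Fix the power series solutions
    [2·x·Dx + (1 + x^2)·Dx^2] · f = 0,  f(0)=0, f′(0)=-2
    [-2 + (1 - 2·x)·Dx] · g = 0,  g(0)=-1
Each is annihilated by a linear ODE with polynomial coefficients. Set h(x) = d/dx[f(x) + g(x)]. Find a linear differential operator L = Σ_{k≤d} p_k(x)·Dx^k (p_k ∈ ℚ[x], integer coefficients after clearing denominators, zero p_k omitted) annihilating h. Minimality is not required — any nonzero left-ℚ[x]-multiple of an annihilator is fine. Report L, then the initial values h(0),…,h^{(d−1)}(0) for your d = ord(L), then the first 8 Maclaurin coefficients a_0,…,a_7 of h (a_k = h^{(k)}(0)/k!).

f: a_k = 0, -2, 0, 2/3, 0, -2/5, 0, 2/7, …
g: a_k = -1, -2, -4, -8, -16, -32, -64, -128, …
L₀ := lclm(L_f,L_g); ord L₀ ≤ 2+1.
h₀' ⇒ L via d/dx closure of L₀.
L = (4 - 32·x - 12·x^2) + (-13 + 4·x - 25·x^2 - 12·x^3)·Dx + (2 - 3·x - 3·x^3 - 2·x^4)·Dx^2  (order 2).
h: a_k = -4, -8, -22, -64, -162, -384, -894, -2048, …
ICs: h(0) = -4, h′(0) = -8.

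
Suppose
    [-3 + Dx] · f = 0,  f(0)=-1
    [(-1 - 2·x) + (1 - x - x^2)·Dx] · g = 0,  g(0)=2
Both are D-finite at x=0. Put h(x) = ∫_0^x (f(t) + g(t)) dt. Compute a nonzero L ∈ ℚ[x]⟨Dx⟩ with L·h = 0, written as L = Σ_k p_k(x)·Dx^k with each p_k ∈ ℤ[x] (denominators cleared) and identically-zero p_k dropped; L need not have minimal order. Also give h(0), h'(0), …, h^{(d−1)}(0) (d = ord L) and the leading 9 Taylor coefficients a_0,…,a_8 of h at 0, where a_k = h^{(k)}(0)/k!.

L = (3 + 9·x + 45·x^2 + 18·x^3)·Dx + (5 - 24·x - 15·x^2 + 18·x^3 + 9·x^4)·Dx^2 + (-2 + 7·x - 8·x^3 - 3·x^4)·Dx^3  (order 3).
h: a_k = 0, 1, -1/2, -1/6, 3/8, 53/40, 559/240, 1999/560, 23277/4480, …
ICs: h(0) = 0, h′(0) = 1, h′′(0) = -1.

f: a_k = -1, -3, -9/2, -9/2, -27/8, -81/40, -81/80, -243/560, -729/4480, …
g: a_k = 2, 2, 4, 6, 10, 16, 26, 42, 68, …
Sum ⇒ L₀ = lclm(L_f,L_g) in ℚ(x)⟨Dx⟩.
h=∫h₀ ⇒ L = L₀·Dx.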